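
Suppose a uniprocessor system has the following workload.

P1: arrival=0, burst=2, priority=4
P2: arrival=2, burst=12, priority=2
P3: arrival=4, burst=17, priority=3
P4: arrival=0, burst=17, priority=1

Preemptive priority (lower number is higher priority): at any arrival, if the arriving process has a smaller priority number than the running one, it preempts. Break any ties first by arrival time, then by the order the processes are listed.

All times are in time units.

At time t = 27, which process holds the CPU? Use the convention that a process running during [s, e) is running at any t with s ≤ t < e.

Timeline: | P4 0-17 | P2 17-29 | P3 29-46 | P1 46-48 |
Completion: P1=48  P2=29  P3=46  P4=17

P2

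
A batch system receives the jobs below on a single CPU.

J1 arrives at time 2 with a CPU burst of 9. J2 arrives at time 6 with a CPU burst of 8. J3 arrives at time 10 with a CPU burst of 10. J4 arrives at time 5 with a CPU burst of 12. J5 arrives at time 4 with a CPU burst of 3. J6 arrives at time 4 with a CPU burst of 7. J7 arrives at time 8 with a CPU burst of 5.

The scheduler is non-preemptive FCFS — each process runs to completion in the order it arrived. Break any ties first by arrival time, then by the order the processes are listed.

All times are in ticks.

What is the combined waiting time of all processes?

129

Gantt: | idle 0-2 | J1 2-11 | J5 11-14 | J6 14-21 | J4 21-33 | J2 33-41 | J7 41-46 | J3 46-56 |
Completion: J1=11  J2=41  J3=56  J4=33  J5=14  J6=21  J7=46
Waiting = turnaround − burst: J1=0, J2=27, J3=36, J4=16, J5=7, J6=10, J7=33
Total waiting = 0 + 27 + 36 + 16 + 7 + 10 + 33 = 129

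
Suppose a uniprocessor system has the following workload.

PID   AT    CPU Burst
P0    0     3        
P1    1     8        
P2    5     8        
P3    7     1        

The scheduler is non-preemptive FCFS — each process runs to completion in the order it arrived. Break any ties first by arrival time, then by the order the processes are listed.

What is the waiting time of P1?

2

Timeline: | P0 0-3 | P1 3-11 | P2 11-19 | P3 19-20 |
Completion: P0=3  P1=11  P2=19  P3=20
Turnaround (C−A): P0=3  P1=10  P2=14  P3=13
Waiting(P1) = turnaround − burst = 10 − 8 = 2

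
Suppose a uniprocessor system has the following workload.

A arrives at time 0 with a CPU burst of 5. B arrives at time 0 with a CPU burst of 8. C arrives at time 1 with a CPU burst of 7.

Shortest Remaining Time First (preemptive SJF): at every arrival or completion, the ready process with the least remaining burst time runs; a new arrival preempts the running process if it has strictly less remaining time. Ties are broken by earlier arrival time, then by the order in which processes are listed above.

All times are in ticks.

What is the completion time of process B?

20

Schedule: | A 0-5 | C 5-12 | B 12-20 |
Completion: A=5  B=20  C=12
Turnaround (C−A): A=5  B=20  C=11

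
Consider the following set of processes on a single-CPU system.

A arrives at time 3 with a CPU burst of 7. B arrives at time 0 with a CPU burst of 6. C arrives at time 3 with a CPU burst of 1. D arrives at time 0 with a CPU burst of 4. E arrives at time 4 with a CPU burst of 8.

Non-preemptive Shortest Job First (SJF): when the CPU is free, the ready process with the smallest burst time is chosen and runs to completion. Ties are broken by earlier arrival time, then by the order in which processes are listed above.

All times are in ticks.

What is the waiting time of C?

1

Schedule: | D 0-4 | C 4-5 | B 5-11 | A 11-18 | E 18-26 |
Completion: A=18  B=11  C=5  D=4  E=26
Waiting(C) = turnaround − burst = 2 − 1 = 1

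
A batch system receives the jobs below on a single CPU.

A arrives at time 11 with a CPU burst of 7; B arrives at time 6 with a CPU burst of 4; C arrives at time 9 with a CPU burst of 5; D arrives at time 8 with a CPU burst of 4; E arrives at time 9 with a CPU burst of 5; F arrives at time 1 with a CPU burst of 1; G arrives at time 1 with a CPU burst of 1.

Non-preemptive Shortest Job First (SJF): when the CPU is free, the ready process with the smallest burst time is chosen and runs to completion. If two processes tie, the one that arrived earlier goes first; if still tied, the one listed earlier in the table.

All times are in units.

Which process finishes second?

Gantt: | idle 0-1 | F 1-2 | G 2-3 | idle 3-6 | B 6-10 | D 10-14 | C 14-19 | E 19-24 | A 24-31 |
Completion: A=31  B=10  C=19  D=14  E=24  F=2  G=3
Turnaround (C−A): A=20  B=4  C=10  D=6  E=15  F=1  G=2
Finish order: F → G → B → D → C → E → A

G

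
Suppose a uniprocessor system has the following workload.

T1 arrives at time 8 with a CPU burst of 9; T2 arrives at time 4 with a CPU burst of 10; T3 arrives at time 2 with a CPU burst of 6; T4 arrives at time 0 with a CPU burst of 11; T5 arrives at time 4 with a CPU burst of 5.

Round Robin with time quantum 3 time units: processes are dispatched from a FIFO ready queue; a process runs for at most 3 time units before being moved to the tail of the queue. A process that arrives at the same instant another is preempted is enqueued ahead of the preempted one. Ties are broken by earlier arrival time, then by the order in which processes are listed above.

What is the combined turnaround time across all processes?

Schedule: | T4 0-3 | T3 3-6 | T4 6-9 | T2 9-12 | T5 12-15 | T3 15-18 | T1 18-21 | T4 21-24 | T2 24-27 | T5 27-29 | T1 29-32 | T4 32-34 | T2 34-37 | T1 37-40 | T2 40-41 |
Completion: T1=40  T2=41  T3=18  T4=34  T5=29
Turnaround (C−A): T1=32  T2=37  T3=16  T4=34  T5=25
Turnaround = completion − arrival: T1=32, T2=37, T3=16, T4=34, T5=25
Total turnaround = 32 + 37 + 16 + 34 + 25 = 144

144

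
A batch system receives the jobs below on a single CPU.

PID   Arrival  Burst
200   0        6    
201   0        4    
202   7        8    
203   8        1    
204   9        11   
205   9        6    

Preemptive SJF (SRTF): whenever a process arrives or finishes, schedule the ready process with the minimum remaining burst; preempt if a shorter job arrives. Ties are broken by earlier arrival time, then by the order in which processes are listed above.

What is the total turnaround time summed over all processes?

69

Timeline: | 201 0-4 | 200 4-8 | 203 8-9 | 200 9-11 | 205 11-17 | 202 17-25 | 204 25-36 |
Completion: 200=11  201=4  202=25  203=9  204=36  205=17
Turnaround = completion − arrival: 200=11, 201=4, 202=18, 203=1, 204=27, 205=8
Total turnaround = 11 + 4 + 18 + 1 + 27 + 8 = 69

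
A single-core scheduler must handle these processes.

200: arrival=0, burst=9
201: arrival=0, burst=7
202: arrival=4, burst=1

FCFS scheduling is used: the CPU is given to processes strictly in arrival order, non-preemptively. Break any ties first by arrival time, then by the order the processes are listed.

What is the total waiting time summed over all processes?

21

Gantt: | 200 0-9 | 201 9-16 | 202 16-17 |
Completion: 200=9  201=16  202=17
Waiting = turnaround − burst: 200=0, 201=9, 202=12
Total waiting = 0 + 9 + 12 = 21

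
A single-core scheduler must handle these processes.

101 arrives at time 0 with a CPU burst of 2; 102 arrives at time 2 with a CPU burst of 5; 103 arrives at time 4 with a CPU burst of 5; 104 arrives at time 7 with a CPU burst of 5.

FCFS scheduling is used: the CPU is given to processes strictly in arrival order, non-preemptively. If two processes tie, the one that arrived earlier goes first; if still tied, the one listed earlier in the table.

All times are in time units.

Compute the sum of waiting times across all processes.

8

Gantt: | 101 0-2 | 102 2-7 | 103 7-12 | 104 12-17 |
Completion: 101=2  102=7  103=12  104=17
Waiting = turnaround − burst: 101=0, 102=0, 103=3, 104=5
Total waiting = 0 + 0 + 3 + 5 = 8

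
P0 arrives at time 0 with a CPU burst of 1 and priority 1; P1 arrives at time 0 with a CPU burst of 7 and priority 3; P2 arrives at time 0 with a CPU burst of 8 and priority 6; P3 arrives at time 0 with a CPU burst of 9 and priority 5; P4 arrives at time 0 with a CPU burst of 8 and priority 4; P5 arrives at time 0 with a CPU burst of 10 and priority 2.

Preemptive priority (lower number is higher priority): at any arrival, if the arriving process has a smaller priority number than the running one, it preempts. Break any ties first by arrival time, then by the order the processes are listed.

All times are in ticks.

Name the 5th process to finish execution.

P3

Timeline: | P0 0-1 | P5 1-11 | P1 11-18 | P4 18-26 | P3 26-35 | P2 35-43 |
Completion: P0=1  P1=18  P2=43  P3=35  P4=26  P5=11
Turnaround (C−A): P0=1  P1=18  P2=43  P3=35  P4=26  P5=11
Finish order: P0 → P5 → P1 → P4 → P3 → P2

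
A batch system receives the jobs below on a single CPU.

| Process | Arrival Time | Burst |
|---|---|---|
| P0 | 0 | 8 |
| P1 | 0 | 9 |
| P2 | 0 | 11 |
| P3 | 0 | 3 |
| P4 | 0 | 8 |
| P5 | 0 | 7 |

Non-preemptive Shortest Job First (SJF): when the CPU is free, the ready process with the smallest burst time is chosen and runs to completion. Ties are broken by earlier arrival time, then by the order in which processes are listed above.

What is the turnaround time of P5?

Schedule: | P3 0-3 | P5 3-10 | P0 10-18 | P4 18-26 | P1 26-35 | P2 35-46 |
Completion: P0=18  P1=35  P2=46  P3=3  P4=26  P5=10
Turnaround (C−A): P0=18  P1=35  P2=46  P3=3  P4=26  P5=10
Turnaround(P5) = completion − arrival = 10 − 0 = 10

10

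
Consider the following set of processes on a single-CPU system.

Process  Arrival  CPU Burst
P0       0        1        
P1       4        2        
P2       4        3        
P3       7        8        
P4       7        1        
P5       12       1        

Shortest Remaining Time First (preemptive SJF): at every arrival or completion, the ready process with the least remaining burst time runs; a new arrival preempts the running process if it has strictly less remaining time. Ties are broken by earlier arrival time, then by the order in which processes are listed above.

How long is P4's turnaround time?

1

Gantt: | P0 0-1 | idle 1-4 | P1 4-6 | P2 6-7 | P4 7-8 | P2 8-10 | P3 10-12 | P5 12-13 | P3 13-19 |
Completion: P0=1  P1=6  P2=10  P3=19  P4=8  P5=13
Turnaround (C−A): P0=1  P1=2  P2=6  P3=12  P4=1  P5=1
Turnaround(P4) = completion − arrival = 8 − 7 = 1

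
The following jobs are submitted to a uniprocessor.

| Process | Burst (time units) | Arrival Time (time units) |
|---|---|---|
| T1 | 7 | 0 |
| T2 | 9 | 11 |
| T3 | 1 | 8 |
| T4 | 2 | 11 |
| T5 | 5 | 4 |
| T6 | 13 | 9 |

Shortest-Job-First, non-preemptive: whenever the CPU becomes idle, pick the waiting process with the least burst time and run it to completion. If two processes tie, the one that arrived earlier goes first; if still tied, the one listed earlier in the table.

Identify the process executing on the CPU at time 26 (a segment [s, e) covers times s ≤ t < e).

T6

Gantt: | T1 0-7 | T5 7-12 | T3 12-13 | T4 13-15 | T2 15-24 | T6 24-37 |
Completion: T1=7  T2=24  T3=13  T4=15  T5=12  T6=37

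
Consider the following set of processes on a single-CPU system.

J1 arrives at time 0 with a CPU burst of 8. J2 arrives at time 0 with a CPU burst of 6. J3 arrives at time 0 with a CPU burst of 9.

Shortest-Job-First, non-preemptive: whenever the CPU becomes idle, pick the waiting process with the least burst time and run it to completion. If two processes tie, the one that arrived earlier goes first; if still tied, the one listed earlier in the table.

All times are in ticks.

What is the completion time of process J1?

14

Gantt: | J2 0-6 | J1 6-14 | J3 14-23 |
Completion: J1=14  J2=6  J3=23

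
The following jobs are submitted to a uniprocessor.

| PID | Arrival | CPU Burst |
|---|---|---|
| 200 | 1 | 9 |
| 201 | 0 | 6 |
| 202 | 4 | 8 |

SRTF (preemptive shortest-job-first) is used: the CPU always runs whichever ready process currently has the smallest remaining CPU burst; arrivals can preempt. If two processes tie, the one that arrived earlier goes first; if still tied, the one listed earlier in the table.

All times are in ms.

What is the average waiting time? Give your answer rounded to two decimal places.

5.00

Gantt: | 201 0-6 | 202 6-14 | 200 14-23 |
Completion: 200=23  201=6  202=14
Turnaround (C−A): 200=22  201=6  202=10
Waiting times: 200=13, 201=0, 202=2
Average waiting = (13+0+2) / 3 = 15/3 = 5.00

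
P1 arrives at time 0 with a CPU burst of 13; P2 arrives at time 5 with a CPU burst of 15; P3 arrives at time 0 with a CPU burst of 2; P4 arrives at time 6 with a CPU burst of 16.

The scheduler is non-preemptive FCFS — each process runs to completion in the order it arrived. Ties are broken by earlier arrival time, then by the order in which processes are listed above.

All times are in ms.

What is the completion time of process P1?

Schedule: | P1 0-13 | P3 13-15 | P2 15-30 | P4 30-46 |
Completion: P1=13  P2=30  P3=15  P4=46

13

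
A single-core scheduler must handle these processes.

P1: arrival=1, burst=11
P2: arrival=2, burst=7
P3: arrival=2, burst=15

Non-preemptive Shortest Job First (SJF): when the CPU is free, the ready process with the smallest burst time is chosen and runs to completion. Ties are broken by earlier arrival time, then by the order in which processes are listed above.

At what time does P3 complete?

34

Schedule: | idle 0-1 | P1 1-12 | P2 12-19 | P3 19-34 |
Completion: P1=12  P2=19  P3=34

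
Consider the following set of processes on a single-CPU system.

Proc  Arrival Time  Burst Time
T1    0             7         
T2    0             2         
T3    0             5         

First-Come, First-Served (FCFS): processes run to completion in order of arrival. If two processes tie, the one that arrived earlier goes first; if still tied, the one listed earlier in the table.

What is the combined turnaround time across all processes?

30

Schedule: | T1 0-7 | T2 7-9 | T3 9-14 |
Completion: T1=7  T2=9  T3=14
Turnaround = completion − arrival: T1=7, T2=9, T3=14
Total turnaround = 7 + 9 + 14 = 30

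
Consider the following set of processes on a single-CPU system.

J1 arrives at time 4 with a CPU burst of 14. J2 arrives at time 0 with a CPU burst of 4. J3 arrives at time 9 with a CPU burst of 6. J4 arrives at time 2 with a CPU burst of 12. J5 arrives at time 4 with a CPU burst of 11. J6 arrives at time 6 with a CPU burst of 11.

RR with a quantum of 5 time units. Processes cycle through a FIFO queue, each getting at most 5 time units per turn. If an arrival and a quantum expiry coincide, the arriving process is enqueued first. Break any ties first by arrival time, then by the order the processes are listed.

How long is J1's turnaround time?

52

Gantt: | J2 0-4 | J4 4-9 | J1 9-14 | J5 14-19 | J6 19-24 | J3 24-29 | J4 29-34 | J1 34-39 | J5 39-44 | J6 44-49 | J3 49-50 | J4 50-52 | J1 52-56 | J5 56-57 | J6 57-58 |
Completion: J1=56  J2=4  J3=50  J4=52  J5=57  J6=58
Turnaround(J1) = completion − arrival = 56 − 4 = 52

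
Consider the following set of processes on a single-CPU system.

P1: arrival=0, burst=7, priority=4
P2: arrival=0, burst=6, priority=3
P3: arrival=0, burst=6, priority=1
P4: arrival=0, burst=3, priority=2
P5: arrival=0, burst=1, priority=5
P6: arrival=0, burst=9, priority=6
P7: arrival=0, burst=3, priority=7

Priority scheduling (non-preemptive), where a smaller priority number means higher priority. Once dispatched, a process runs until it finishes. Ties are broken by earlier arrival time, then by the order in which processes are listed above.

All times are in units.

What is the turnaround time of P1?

22

Schedule: | P3 0-6 | P4 6-9 | P2 9-15 | P1 15-22 | P5 22-23 | P6 23-32 | P7 32-35 |
Completion: P1=22  P2=15  P3=6  P4=9  P5=23  P6=32  P7=35
Turnaround (C−A): P1=22  P2=15  P3=6  P4=9  P5=23  P6=32  P7=35
Turnaround(P1) = completion − arrival = 22 − 0 = 22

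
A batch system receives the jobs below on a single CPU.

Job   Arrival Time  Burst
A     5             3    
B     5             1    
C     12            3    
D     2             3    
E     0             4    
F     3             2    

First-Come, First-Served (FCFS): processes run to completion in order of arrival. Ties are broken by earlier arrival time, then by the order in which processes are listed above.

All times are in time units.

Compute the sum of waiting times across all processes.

Gantt: | E 0-4 | D 4-7 | F 7-9 | A 9-12 | B 12-13 | C 13-16 |
Completion: A=12  B=13  C=16  D=7  E=4  F=9
Waiting = turnaround − burst: A=4, B=7, C=1, D=2, E=0, F=4
Total waiting = 4 + 7 + 1 + 2 + 0 + 4 = 18

18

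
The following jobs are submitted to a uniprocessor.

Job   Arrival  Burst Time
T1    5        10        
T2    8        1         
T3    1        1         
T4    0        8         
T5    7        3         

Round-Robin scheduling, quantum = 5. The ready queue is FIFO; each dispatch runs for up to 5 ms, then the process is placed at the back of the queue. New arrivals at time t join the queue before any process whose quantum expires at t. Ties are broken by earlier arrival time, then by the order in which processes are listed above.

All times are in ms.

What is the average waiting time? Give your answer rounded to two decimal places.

6.80

Timeline: | T4 0-5 | T3 5-6 | T1 6-11 | T4 11-14 | T5 14-17 | T2 17-18 | T1 18-23 |
Completion: T1=23  T2=18  T3=6  T4=14  T5=17
Waiting times: T1=8, T2=9, T3=4, T4=6, T5=7
Average waiting = (8+9+4+6+7) / 5 = 34/5 = 6.80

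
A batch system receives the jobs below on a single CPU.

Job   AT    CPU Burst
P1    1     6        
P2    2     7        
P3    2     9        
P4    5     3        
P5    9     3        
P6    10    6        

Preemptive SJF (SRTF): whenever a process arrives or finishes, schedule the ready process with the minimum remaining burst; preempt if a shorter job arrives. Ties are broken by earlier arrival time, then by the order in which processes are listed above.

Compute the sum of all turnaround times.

81

Schedule: | idle 0-1 | P1 1-7 | P4 7-10 | P5 10-13 | P6 13-19 | P2 19-26 | P3 26-35 |
Completion: P1=7  P2=26  P3=35  P4=10  P5=13  P6=19
Turnaround (C−A): P1=6  P2=24  P3=33  P4=5  P5=4  P6=9
Turnaround = completion − arrival: P1=6, P2=24, P3=33, P4=5, P5=4, P6=9
Total turnaround = 6 + 24 + 33 + 5 + 4 + 9 = 81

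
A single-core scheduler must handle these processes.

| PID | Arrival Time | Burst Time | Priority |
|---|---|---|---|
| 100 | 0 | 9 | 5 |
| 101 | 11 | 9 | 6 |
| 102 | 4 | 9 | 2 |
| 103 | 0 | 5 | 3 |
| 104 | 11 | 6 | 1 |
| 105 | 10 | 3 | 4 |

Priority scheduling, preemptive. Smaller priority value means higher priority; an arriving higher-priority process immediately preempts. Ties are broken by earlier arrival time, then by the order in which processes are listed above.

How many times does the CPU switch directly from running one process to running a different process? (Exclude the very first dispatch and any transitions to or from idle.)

Schedule: | 103 0-4 | 102 4-11 | 104 11-17 | 102 17-19 | 103 19-20 | 105 20-23 | 100 23-32 | 101 32-41 |
Completion: 100=32  101=41  102=19  103=20  104=17  105=23
Turnaround (C−A): 100=32  101=30  102=15  103=20  104=6  105=13

7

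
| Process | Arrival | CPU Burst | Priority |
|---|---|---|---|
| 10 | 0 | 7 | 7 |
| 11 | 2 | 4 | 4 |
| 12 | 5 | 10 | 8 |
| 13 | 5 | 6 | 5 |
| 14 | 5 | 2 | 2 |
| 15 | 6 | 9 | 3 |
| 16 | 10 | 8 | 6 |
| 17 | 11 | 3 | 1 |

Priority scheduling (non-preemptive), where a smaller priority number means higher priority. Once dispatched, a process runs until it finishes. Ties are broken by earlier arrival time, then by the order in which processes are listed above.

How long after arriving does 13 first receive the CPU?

Timeline: | 10 0-7 | 14 7-9 | 15 9-18 | 17 18-21 | 11 21-25 | 13 25-31 | 16 31-39 | 12 39-49 |
Completion: 10=7  11=25  12=49  13=31  14=9  15=18  16=39  17=21
Turnaround (C−A): 10=7  11=23  12=44  13=26  14=4  15=12  16=29  17=10
Response(13) = first start − arrival = 25 − 5 = 20

20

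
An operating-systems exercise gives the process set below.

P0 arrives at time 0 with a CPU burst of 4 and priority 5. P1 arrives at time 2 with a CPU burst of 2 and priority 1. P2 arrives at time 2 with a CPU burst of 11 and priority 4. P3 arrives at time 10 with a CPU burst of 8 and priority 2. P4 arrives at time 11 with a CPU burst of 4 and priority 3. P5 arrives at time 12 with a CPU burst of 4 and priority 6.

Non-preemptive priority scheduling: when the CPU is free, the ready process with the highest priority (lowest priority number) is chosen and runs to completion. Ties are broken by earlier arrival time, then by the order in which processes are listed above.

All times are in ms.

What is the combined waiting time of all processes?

44

Timeline: | P0 0-4 | P1 4-6 | P2 6-17 | P3 17-25 | P4 25-29 | P5 29-33 |
Completion: P0=4  P1=6  P2=17  P3=25  P4=29  P5=33
Waiting = turnaround − burst: P0=0, P1=2, P2=4, P3=7, P4=14, P5=17
Total waiting = 0 + 2 + 4 + 7 + 14 + 17 = 44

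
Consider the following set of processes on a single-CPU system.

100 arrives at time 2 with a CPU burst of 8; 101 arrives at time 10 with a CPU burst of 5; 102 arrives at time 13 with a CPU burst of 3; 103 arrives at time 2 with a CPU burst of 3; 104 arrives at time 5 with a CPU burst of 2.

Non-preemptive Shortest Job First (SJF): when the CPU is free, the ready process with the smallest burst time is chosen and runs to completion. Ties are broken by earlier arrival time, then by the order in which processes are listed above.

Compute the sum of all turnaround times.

Schedule: | idle 0-2 | 103 2-5 | 104 5-7 | 100 7-15 | 102 15-18 | 101 18-23 |
Completion: 100=15  101=23  102=18  103=5  104=7
Turnaround (C−A): 100=13  101=13  102=5  103=3  104=2
Turnaround = completion − arrival: 100=13, 101=13, 102=5, 103=3, 104=2
Total turnaround = 13 + 13 + 5 + 3 + 2 = 36

36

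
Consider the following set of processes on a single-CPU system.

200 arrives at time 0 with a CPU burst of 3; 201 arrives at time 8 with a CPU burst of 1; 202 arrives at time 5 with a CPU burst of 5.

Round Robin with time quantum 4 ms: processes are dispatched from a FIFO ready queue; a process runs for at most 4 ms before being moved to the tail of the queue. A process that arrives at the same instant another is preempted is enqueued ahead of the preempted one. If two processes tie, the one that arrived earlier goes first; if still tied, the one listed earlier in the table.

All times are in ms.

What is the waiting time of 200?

Gantt: | 200 0-3 | idle 3-5 | 202 5-9 | 201 9-10 | 202 10-11 |
Completion: 200=3  201=10  202=11
Turnaround (C−A): 200=3  201=2  202=6
Waiting(200) = turnaround − burst = 3 − 3 = 0

0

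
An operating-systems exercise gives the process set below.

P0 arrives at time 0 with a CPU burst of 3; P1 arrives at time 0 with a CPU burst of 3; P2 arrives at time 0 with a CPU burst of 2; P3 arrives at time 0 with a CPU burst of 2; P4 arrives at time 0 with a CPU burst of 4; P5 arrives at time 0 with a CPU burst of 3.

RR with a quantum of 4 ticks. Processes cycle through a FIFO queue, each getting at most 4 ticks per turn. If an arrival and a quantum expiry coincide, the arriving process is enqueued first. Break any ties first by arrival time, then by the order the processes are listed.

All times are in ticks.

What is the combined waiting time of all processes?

Gantt: | P0 0-3 | P1 3-6 | P2 6-8 | P3 8-10 | P4 10-14 | P5 14-17 |
Completion: P0=3  P1=6  P2=8  P3=10  P4=14  P5=17
Turnaround (C−A): P0=3  P1=6  P2=8  P3=10  P4=14  P5=17
Waiting = turnaround − burst: P0=0, P1=3, P2=6, P3=8, P4=10, P5=14
Total waiting = 0 + 3 + 6 + 8 + 10 + 14 = 41

41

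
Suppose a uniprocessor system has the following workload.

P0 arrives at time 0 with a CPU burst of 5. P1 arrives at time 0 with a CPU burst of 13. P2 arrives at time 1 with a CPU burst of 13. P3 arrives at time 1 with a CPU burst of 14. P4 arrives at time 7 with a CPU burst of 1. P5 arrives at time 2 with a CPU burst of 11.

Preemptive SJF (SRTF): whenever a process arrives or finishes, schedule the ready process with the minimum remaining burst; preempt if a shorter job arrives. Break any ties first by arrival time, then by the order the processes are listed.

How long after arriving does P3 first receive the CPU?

42

Schedule: | P0 0-5 | P5 5-7 | P4 7-8 | P5 8-17 | P1 17-30 | P2 30-43 | P3 43-57 |
Completion: P0=5  P1=30  P2=43  P3=57  P4=8  P5=17
Turnaround (C−A): P0=5  P1=30  P2=42  P3=56  P4=1  P5=15
Response(P3) = first start − arrival = 43 − 1 = 42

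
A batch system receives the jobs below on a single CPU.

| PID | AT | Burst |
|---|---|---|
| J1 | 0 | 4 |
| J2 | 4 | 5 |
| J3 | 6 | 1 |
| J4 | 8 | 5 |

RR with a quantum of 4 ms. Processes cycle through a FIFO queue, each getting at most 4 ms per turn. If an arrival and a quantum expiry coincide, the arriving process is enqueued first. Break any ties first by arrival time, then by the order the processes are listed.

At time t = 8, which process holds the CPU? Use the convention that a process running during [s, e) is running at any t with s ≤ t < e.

J3

Schedule: | J1 0-4 | J2 4-8 | J3 8-9 | J4 9-13 | J2 13-14 | J4 14-15 |
Completion: J1=4  J2=14  J3=9  J4=15
Turnaround (C−A): J1=4  J2=10  J3=3  J4=7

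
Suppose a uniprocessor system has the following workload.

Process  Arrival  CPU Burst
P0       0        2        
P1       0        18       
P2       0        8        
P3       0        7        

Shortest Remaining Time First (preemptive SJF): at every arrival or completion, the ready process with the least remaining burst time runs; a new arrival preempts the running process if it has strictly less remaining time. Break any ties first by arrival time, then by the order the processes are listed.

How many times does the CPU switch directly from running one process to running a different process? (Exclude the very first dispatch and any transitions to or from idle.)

3

Timeline: | P0 0-2 | P3 2-9 | P2 9-17 | P1 17-35 |
Completion: P0=2  P1=35  P2=17  P3=9
Turnaround (C−A): P0=2  P1=35  P2=17  P3=9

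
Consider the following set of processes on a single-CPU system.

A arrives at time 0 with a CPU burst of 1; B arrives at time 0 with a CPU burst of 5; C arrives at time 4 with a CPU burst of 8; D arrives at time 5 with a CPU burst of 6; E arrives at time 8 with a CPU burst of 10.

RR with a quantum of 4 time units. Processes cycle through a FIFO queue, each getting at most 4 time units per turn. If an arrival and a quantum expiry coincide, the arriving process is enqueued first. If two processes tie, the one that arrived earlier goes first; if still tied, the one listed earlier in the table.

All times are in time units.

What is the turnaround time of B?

14

Schedule: | A 0-1 | B 1-5 | C 5-9 | D 9-13 | B 13-14 | E 14-18 | C 18-22 | D 22-24 | E 24-30 |
Completion: A=1  B=14  C=22  D=24  E=30
Turnaround (C−A): A=1  B=14  C=18  D=19  E=22
Turnaround(B) = completion − arrival = 14 − 0 = 14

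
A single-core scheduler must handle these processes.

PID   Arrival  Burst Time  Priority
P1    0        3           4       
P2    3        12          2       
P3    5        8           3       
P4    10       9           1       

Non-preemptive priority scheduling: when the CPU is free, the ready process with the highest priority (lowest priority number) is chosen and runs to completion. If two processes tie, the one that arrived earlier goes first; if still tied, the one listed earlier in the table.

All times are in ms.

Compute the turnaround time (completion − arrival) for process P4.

14

Gantt: | P1 0-3 | P2 3-15 | P4 15-24 | P3 24-32 |
Completion: P1=3  P2=15  P3=32  P4=24
Turnaround(P4) = completion − arrival = 24 − 10 = 14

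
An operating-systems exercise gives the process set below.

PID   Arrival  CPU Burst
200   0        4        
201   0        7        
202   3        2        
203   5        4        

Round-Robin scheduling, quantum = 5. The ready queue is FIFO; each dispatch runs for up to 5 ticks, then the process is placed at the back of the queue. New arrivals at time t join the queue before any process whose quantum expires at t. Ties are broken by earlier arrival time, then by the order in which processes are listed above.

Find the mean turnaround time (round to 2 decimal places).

9.75

Timeline: | 200 0-4 | 201 4-9 | 202 9-11 | 203 11-15 | 201 15-17 |
Completion: 200=4  201=17  202=11  203=15
Turnaround times: 200=4, 201=17, 202=8, 203=10
Average turnaround = (4+17+8+10) / 4 = 39/4 = 9.75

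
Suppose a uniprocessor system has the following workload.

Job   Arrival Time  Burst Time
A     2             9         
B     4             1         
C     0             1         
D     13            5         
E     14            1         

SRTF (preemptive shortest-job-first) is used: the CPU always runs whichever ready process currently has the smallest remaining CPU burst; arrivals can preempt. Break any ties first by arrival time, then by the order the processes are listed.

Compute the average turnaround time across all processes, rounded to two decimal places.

3.80

Gantt: | C 0-1 | idle 1-2 | A 2-4 | B 4-5 | A 5-12 | idle 12-13 | D 13-14 | E 14-15 | D 15-19 |
Completion: A=12  B=5  C=1  D=19  E=15
Turnaround times: A=10, B=1, C=1, D=6, E=1
Average turnaround = (10+1+1+6+1) / 5 = 19/5 = 3.80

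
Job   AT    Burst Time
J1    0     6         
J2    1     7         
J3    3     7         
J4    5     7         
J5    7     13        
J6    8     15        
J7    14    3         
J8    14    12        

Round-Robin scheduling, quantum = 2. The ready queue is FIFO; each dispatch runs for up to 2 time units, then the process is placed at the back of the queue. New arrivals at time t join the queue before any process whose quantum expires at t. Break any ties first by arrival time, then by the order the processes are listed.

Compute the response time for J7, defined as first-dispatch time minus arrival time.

10

Gantt: | J1 0-2 | J2 2-4 | J1 4-6 | J3 6-8 | J2 8-10 | J4 10-12 | J1 12-14 | J5 14-16 | J6 16-18 | J3 18-20 | J2 20-22 | J4 22-24 | J7 24-26 | J8 26-28 | J5 28-30 | J6 30-32 | J3 32-34 | J2 34-35 | J4 35-37 | J7 37-38 | J8 38-40 | J5 40-42 | J6 42-44 | J3 44-45 | J4 45-46 | J8 46-48 | J5 48-50 | J6 50-52 | J8 52-54 | J5 54-56 | J6 56-58 | J8 58-60 | J5 60-62 | J6 62-64 | J8 64-66 | J5 66-67 | J6 67-70 |
Completion: J1=14  J2=35  J3=45  J4=46  J5=67  J6=70  J7=38  J8=66
Turnaround (C−A): J1=14  J2=34  J3=42  J4=41  J5=60  J6=62  J7=24  J8=52
Response(J7) = first start − arrival = 24 − 14 = 10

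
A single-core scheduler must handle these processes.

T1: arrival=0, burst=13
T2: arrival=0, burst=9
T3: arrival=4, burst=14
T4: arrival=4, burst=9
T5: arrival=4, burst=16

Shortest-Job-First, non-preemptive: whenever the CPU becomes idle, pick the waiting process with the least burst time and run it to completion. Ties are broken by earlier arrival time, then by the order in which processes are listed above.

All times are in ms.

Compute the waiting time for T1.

Schedule: | T2 0-9 | T4 9-18 | T1 18-31 | T3 31-45 | T5 45-61 |
Completion: T1=31  T2=9  T3=45  T4=18  T5=61
Turnaround (C−A): T1=31  T2=9  T3=41  T4=14  T5=57
Waiting(T1) = turnaround − burst = 31 − 13 = 18

18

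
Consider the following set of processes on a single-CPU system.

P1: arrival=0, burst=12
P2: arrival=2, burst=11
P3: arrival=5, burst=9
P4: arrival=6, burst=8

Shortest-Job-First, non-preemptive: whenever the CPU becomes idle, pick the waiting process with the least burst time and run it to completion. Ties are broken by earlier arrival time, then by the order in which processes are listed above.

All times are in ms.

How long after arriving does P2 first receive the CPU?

Schedule: | P1 0-12 | P4 12-20 | P3 20-29 | P2 29-40 |
Completion: P1=12  P2=40  P3=29  P4=20
Turnaround (C−A): P1=12  P2=38  P3=24  P4=14
Response(P2) = first start − arrival = 29 − 2 = 27

27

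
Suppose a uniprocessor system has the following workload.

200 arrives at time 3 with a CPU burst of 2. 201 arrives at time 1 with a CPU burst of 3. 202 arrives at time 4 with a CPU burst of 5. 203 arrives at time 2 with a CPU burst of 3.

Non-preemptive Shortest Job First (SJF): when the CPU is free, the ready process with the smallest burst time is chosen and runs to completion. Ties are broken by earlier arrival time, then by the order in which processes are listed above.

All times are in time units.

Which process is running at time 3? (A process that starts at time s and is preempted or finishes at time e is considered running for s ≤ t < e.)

201

Schedule: | idle 0-1 | 201 1-4 | 200 4-6 | 203 6-9 | 202 9-14 |
Completion: 200=6  201=4  202=14  203=9
Turnaround (C−A): 200=3  201=3  202=10  203=7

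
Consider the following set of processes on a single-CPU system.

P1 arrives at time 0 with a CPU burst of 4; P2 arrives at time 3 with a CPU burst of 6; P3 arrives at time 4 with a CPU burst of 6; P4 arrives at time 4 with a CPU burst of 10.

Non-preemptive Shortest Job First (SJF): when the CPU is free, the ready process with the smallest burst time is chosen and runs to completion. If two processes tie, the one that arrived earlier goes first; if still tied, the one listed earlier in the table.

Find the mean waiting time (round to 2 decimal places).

Timeline: | P1 0-4 | P2 4-10 | P3 10-16 | P4 16-26 |
Completion: P1=4  P2=10  P3=16  P4=26
Turnaround (C−A): P1=4  P2=7  P3=12  P4=22
Waiting times: P1=0, P2=1, P3=6, P4=12
Average waiting = (0+1+6+12) / 4 = 19/4 = 4.75

4.75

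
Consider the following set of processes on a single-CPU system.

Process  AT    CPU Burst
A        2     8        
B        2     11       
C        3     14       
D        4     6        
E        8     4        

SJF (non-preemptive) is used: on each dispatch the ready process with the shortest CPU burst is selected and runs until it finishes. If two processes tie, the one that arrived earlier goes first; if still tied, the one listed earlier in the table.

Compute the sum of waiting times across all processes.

Gantt: | idle 0-2 | A 2-10 | E 10-14 | D 14-20 | B 20-31 | C 31-45 |
Completion: A=10  B=31  C=45  D=20  E=14
Turnaround (C−A): A=8  B=29  C=42  D=16  E=6
Waiting = turnaround − burst: A=0, B=18, C=28, D=10, E=2
Total waiting = 0 + 18 + 28 + 10 + 2 = 58

58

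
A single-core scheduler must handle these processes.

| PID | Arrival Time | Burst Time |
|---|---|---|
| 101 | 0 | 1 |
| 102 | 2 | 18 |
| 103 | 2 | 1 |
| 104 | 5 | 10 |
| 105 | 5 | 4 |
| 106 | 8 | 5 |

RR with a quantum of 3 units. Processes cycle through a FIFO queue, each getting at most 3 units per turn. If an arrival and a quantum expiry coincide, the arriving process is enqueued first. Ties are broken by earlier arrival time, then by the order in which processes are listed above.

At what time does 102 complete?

40

Timeline: | 101 0-1 | idle 1-2 | 102 2-5 | 103 5-6 | 104 6-9 | 105 9-12 | 102 12-15 | 106 15-18 | 104 18-21 | 105 21-22 | 102 22-25 | 106 25-27 | 104 27-30 | 102 30-33 | 104 33-34 | 102 34-40 |
Completion: 101=1  102=40  103=6  104=34  105=22  106=27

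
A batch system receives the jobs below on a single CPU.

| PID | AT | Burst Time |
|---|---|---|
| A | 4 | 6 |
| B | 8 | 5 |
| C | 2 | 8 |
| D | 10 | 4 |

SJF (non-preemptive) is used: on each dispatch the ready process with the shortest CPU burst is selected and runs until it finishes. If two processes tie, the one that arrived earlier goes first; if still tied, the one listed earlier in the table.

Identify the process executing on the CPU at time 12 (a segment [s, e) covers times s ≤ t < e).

D

Gantt: | idle 0-2 | C 2-10 | D 10-14 | B 14-19 | A 19-25 |
Completion: A=25  B=19  C=10  D=14
Turnaround (C−A): A=21  B=11  C=8  D=4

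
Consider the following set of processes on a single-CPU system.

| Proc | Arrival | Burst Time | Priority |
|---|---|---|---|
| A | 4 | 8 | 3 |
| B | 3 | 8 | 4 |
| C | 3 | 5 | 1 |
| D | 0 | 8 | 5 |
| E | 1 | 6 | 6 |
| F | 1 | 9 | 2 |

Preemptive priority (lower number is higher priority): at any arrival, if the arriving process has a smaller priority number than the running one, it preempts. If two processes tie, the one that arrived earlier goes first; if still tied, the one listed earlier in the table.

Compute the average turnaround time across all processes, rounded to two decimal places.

24.50

Gantt: | D 0-1 | F 1-3 | C 3-8 | F 8-15 | A 15-23 | B 23-31 | D 31-38 | E 38-44 |
Completion: A=23  B=31  C=8  D=38  E=44  F=15
Turnaround (C−A): A=19  B=28  C=5  D=38  E=43  F=14
Turnaround times: A=19, B=28, C=5, D=38, E=43, F=14
Average turnaround = (19+28+5+38+43+14) / 6 = 147/6 = 24.50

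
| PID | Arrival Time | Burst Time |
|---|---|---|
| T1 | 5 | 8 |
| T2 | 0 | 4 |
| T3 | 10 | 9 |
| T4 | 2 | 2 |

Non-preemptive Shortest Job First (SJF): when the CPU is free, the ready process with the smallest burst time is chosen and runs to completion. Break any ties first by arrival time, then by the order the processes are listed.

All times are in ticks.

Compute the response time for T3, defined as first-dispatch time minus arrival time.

4

Schedule: | T2 0-4 | T4 4-6 | T1 6-14 | T3 14-23 |
Completion: T1=14  T2=4  T3=23  T4=6
Turnaround (C−A): T1=9  T2=4  T3=13  T4=4
Response(T3) = first start − arrival = 14 − 10 = 4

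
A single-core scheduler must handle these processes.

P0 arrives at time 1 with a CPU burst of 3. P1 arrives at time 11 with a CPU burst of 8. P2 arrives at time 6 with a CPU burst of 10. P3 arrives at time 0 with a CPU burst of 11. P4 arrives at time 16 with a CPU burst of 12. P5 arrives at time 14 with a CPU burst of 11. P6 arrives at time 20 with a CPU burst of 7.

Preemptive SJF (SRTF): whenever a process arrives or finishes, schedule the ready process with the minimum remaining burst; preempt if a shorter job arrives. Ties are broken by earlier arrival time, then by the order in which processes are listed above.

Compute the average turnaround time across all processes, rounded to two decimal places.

Gantt: | P3 0-1 | P0 1-4 | P3 4-14 | P1 14-22 | P6 22-29 | P2 29-39 | P5 39-50 | P4 50-62 |
Completion: P0=4  P1=22  P2=39  P3=14  P4=62  P5=50  P6=29
Turnaround (C−A): P0=3  P1=11  P2=33  P3=14  P4=46  P5=36  P6=9
Turnaround times: P0=3, P1=11, P2=33, P3=14, P4=46, P5=36, P6=9
Average turnaround = (3+11+33+14+46+36+9) / 7 = 152/7 = 21.71

21.71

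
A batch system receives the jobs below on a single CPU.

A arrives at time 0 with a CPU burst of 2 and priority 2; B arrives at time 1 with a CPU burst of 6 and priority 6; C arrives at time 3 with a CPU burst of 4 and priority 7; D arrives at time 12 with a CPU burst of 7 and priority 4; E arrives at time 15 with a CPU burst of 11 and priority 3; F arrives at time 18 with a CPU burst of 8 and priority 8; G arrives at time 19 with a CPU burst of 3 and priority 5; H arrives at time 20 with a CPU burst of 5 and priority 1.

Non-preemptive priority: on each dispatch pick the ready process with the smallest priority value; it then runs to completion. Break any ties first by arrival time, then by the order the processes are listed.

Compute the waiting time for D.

Schedule: | A 0-2 | B 2-8 | C 8-12 | D 12-19 | E 19-30 | H 30-35 | G 35-38 | F 38-46 |
Completion: A=2  B=8  C=12  D=19  E=30  F=46  G=38  H=35
Turnaround (C−A): A=2  B=7  C=9  D=7  E=15  F=28  G=19  H=15
Waiting(D) = turnaround − burst = 7 − 7 = 0

0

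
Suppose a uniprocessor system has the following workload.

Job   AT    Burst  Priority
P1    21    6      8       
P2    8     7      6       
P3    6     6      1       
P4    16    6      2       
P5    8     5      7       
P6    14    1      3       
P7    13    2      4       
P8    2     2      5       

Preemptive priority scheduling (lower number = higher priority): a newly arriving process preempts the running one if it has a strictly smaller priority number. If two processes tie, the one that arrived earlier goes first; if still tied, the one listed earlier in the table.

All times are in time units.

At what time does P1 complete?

39

Schedule: | idle 0-2 | P8 2-4 | idle 4-6 | P3 6-12 | P2 12-13 | P7 13-14 | P6 14-15 | P7 15-16 | P4 16-22 | P2 22-28 | P5 28-33 | P1 33-39 |
Completion: P1=39  P2=28  P3=12  P4=22  P5=33  P6=15  P7=16  P8=4
Turnaround (C−A): P1=18  P2=20  P3=6  P4=6  P5=25  P6=1  P7=3  P8=2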